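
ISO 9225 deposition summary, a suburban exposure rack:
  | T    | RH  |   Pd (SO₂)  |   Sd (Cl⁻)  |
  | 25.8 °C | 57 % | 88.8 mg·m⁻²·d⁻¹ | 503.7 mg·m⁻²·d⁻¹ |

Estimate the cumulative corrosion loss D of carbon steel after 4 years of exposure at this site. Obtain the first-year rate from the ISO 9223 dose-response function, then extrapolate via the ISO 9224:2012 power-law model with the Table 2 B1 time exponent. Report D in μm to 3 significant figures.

D(4) = 234 μm

carbon steel: temperature factor f = -0.054·(15.8) = -0.8532
  Pd branch = 1.77·Pd^0.52·e^(0.02·RH+f) = 24.31 μm/a
  Cl⁻ term: 0.102·503.7^0.62·exp(0.033·57+0.04·25.8) = 88.93
  sum: 24.31 + 88.93 → r_corr = 113.2 μm/a
Long-term exponent b (ISO 9224 Table 2, B1) = 0.523
  D(4) = 113.2 × 4^0.523 = 113.2 × 2.065 = 233.8 μm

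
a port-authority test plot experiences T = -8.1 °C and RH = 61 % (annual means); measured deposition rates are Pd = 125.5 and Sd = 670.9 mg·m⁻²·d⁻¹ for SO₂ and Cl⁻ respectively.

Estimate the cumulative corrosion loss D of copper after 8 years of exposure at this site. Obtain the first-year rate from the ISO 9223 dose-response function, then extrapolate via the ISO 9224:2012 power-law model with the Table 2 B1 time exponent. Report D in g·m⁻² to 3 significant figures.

D(8) = 15.4 g·m⁻²

copper: f(T) = +0.126·(T−10) [T≤10 °C] = -2.2806
  SO₂ term: 0.0053·125.5^0.26·exp(0.059·61-2.2806) = 0.06958
  Cl⁻ term: 0.01025·670.9^0.27·exp(0.036·61+0.049·-8.1) = 0.3591
  r_corr = 0.06958 + 0.3591 = 0.4287 μm/a
ISO 9224: D(t) = r_corr · t^b with b = 0.667 (copper, B1)
  D(8) = 0.4287 × 8^0.667 = 0.4287 × 4.003 = 1.716 μm
  Mass loss = 1.716 μm × 8.96 g/cm³ = 15.38 g·m⁻²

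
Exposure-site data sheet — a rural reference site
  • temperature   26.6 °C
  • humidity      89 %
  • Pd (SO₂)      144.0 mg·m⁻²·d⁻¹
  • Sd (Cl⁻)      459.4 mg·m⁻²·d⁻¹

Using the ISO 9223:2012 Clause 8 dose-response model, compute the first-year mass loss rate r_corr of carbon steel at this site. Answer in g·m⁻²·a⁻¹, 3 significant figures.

r_corr = 2.40e+03 g·m⁻²·a⁻¹

carbon steel: f(T) = -0.054·(T−10) [T>10 °C] = -0.8964
  SO₂ term: 1.77·144.0^0.52·exp(0.02·89-0.8964) = 56.76
  Cl⁻ term: 0.102·459.4^0.62·exp(0.033·89+0.04·26.6) = 249.3
  sum: 56.76 + 249.3 → r_corr = 306.1 μm/a
Convert to mass loss: 306.1 μm/a × 7.85 g/cm³ = 2403 g·m⁻²·a⁻¹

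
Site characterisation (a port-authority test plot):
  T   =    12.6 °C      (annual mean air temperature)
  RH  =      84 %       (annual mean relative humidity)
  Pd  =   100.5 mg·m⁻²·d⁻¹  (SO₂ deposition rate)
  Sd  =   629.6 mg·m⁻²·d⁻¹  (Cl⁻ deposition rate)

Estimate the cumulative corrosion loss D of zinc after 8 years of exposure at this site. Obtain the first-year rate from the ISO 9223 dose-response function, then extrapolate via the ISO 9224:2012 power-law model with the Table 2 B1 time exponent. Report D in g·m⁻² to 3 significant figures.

D(8) = 303 g·m⁻²

zinc: temperature factor f = -0.071·(2.6) = -0.1846
  sulphur-dioxide contribution → 3.886 μm/a
  chloride contribution → 3.94 μm/a
  ⇒ r_corr(zinc) = 7.826 μm/a
Long-term exponent b (ISO 9224 Table 2, B1) = 0.813
  D(8) = 7.826 × 8^0.813 = 7.826 × 5.423 = 42.44 μm
  Mass loss = 42.44 μm × 7.14 g/cm³ = 303 g·m⁻²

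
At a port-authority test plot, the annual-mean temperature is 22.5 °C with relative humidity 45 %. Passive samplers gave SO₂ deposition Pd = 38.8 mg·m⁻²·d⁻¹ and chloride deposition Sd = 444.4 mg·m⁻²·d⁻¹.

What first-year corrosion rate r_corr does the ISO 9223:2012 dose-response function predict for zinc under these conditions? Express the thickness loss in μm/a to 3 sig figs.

zinc: f(T) = -0.071·(T−10) [T>10 °C] = -0.8875
  sulphur-dioxide contribution → 0.2105 μm/a
  chloride contribution → 5.485 μm/a
  total first-year rate 5.696 μm/a

r_corr = 5.70 μm/a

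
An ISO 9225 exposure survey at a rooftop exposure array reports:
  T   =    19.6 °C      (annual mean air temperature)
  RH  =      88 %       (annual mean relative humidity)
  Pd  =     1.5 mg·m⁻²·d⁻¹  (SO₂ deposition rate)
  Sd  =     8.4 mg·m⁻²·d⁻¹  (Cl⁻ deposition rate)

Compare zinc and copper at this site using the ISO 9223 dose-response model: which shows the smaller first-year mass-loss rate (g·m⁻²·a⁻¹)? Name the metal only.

zinc: f(T) = -0.071·(T−10) [T>10 °C] = -0.6816
  Pd branch = 0.0129·Pd^0.44·e^(0.046·RH+f) = 0.4468 μm/a
  Sd branch = 0.0175·Sd^0.57·e^(0.008·RH+0.085·T) = 0.6297 μm/a
  r_corr = 0.4468 + 0.6297 = 1.076 μm/a
  mass loss = 1.076 μm/a × 7.14 g/cm³ = 7.686 g·m⁻²·a⁻¹
copper: temperature factor f = -0.080·(9.6) = -0.7680
  Pd branch = 0.0053·Pd^0.26·e^(0.059·RH+f) = 0.4913 μm/a
  Sd branch = 0.01025·Sd^0.27·e^(0.036·RH+0.049·T) = 1.13 μm/a
  sum: 0.4913 + 1.13 → r_corr = 1.622 μm/a
  mass loss = 1.622 μm/a × 8.96 g/cm³ = 14.53 g·m⁻²·a⁻¹
Ordering by g·m⁻²·a⁻¹: copper (14.5) > zinc (7.69)

zinc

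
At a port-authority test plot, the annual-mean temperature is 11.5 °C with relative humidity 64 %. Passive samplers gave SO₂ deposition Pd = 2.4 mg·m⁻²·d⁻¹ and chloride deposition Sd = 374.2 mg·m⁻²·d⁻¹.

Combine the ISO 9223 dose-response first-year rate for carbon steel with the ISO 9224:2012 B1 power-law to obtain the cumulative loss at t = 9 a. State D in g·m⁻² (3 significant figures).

D(9) = 1.53e+03 g·m⁻²

carbon steel: T>10 °C ⇒ hinge -0.054·(11.5−10) = -0.0810
  SO₂ term: 1.77·2.4^0.52·exp(0.02·64-0.0810) = 9.256
  Sd branch = 0.102·Sd^0.62·e^(0.033·RH+0.04·T) = 52.59 μm/a
  sum: 9.256 + 52.59 → r_corr = 61.85 μm/a
ISO 9224: D(t) = r_corr · t^b with b = 0.523 (carbon steel, B1)
  D(9) = 61.85 × 9^0.523 = 61.85 × 3.156 = 195.2 μm
  Mass loss = 195.2 μm × 7.85 g/cm³ = 1532 g·m⁻²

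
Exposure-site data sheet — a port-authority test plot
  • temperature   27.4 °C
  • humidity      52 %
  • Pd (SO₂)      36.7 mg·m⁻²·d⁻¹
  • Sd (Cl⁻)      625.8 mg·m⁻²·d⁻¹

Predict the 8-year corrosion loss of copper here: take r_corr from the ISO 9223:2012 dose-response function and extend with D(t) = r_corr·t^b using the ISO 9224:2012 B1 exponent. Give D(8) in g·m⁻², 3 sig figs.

copper: temperature factor f = -0.080·(17.4) = -1.3920
  Pd branch = 0.0053·Pd^0.26·e^(0.059·RH+f) = 0.07227 μm/a
  Sd branch = 0.01025·Sd^0.27·e^(0.036·RH+0.049·T) = 1.452 μm/a
  sum: 0.07227 + 1.452 → r_corr = 1.524 μm/a
ISO 9224: D(t) = r_corr · t^b with b = 0.667 (copper, B1)
  D(8) = 1.524 × 8^0.667 = 1.524 × 4.003 = 6.1 μm
  Mass loss = 6.1 μm × 8.96 g/cm³ = 54.65 g·m⁻²

D(8) = 54.7 g·m⁻²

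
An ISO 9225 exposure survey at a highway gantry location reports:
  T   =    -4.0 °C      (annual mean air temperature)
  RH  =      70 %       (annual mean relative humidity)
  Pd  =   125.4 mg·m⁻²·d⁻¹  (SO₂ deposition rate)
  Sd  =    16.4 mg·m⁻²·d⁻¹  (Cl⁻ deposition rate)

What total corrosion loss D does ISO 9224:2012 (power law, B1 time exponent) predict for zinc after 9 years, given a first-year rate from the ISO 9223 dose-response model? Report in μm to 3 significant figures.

D(9) = 10.1 μm

zinc: T≤10 °C ⇒ hinge +0.038·(-4.0−10) = -0.5320
  sulphur-dioxide contribution → 1.589 μm/a
  chloride contribution → 0.1074 μm/a
  total first-year rate 1.697 μm/a
Power-law: D(9) = r_corr · 9^0.813
  D(9) = 1.697 × 9^0.813 = 1.697 × 5.968 = 10.13 μm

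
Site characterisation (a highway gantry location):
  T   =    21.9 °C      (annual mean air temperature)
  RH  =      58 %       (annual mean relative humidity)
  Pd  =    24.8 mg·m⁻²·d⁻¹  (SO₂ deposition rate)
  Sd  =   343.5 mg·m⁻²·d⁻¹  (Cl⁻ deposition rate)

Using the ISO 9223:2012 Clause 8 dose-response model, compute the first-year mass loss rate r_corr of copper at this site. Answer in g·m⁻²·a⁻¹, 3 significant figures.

r_corr = 11.8 g·m⁻²·a⁻¹

copper: temperature factor f = -0.080·(11.9) = -0.9520
  sulphur-dioxide contribution → 0.1444 μm/a
  chloride contribution → 1.17 μm/a
  total first-year rate 1.315 μm/a
Convert to mass loss: 1.315 μm/a × 8.96 g/cm³ = 11.78 g·m⁻²·a⁻¹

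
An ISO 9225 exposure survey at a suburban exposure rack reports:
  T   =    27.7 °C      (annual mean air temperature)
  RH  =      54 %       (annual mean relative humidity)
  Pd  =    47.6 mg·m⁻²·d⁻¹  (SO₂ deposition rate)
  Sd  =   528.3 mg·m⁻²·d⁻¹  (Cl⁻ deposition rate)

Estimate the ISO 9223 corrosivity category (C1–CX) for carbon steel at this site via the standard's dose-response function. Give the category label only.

carbon steel: temperature factor f = -0.054·(17.7) = -0.9558
  SO₂ term: 1.77·47.6^0.52·exp(0.02·54-0.9558) = 14.94
  Sd branch = 0.102·Sd^0.62·e^(0.033·RH+0.04·T) = 89.52 μm/a
  sum: 14.94 + 89.52 → r_corr = 104.5 μm/a
Category bounds: 80…200 μm/a bracket r_corr ⇒ C5

C5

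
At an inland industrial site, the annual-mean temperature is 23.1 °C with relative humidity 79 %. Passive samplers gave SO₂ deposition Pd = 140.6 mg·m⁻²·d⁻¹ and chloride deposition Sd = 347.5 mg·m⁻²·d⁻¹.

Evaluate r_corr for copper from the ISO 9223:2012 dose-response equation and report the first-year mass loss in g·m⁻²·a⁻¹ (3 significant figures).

copper: T>10 °C ⇒ hinge -0.080·(23.1−10) = -1.0480
  sulphur-dioxide contribution → 0.711 μm/a
  chloride contribution → 2.652 μm/a
  ⇒ r_corr(copper) = 3.362 μm/a
Convert to mass loss: 3.362 μm/a × 8.96 g/cm³ = 30.13 g·m⁻²·a⁻¹

r_corr = 30.1 g·m⁻²·a⁻¹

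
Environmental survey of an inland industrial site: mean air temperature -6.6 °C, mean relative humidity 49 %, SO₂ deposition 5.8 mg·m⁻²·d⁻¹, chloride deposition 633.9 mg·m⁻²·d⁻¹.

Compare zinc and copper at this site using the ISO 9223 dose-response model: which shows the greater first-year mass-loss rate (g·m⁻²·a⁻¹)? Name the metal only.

zinc: f(T) = +0.038·(T−10) [T≤10 °C] = -0.6308
  Pd branch = 0.0129·Pd^0.44·e^(0.046·RH+f) = 0.1417 μm/a
  Cl⁻ term: 0.0175·633.9^0.57·exp(0.008·49+0.085·-6.6) = 0.5845
  r_corr = 0.1417 + 0.5845 = 0.7262 μm/a
  mass loss = 0.7262 μm/a × 7.14 g/cm³ = 5.185 g·m⁻²·a⁻¹
copper: f(T) = +0.126·(T−10) [T≤10 °C] = -2.0916
  Pd branch = 0.0053·Pd^0.26·e^(0.059·RH+f) = 0.01862 μm/a
  Sd branch = 0.01025·Sd^0.27·e^(0.036·RH+0.049·T) = 0.2471 μm/a
  sum: 0.01862 + 0.2471 → r_corr = 0.2657 μm/a
  mass loss = 0.2657 μm/a × 8.96 g/cm³ = 2.381 g·m⁻²·a⁻¹
Ordering by g·m⁻²·a⁻¹: zinc (5.19) > copper (2.38)

zinc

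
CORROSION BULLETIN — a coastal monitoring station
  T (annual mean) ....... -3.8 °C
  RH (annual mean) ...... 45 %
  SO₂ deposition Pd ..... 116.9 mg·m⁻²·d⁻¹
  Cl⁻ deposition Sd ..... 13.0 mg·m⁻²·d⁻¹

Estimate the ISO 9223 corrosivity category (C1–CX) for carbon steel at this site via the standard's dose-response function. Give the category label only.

carbon steel: f(T) = +0.150·(T−10) [T≤10 °C] = -2.0700
  SO₂ term: 1.77·116.9^0.52·exp(0.02·45-2.0700) = 6.533
  Sd branch = 0.102·Sd^0.62·e^(0.033·RH+0.04·T) = 1.897 μm/a
  sum: 6.533 + 1.897 → r_corr = 8.43 μm/a
8.43 μm/a falls in (1.3, 25] for carbon steel → category C2

C2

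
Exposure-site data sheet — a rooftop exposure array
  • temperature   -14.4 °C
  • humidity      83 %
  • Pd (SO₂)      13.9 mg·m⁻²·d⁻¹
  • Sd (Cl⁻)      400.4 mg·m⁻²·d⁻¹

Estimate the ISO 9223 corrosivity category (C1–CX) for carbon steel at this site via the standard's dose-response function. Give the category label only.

carbon steel: temperature factor f = +0.150·(-24.4) = -3.6600
  Pd branch = 1.77·Pd^0.52·e^(0.02·RH+f) = 0.9414 μm/a
  Sd branch = 0.102·Sd^0.62·e^(0.033·RH+0.04·T) = 36.44 μm/a
  sum: 0.9414 + 36.44 → r_corr = 37.38 μm/a
37.4 μm/a falls in (25, 50] for carbon steel → category C3

C3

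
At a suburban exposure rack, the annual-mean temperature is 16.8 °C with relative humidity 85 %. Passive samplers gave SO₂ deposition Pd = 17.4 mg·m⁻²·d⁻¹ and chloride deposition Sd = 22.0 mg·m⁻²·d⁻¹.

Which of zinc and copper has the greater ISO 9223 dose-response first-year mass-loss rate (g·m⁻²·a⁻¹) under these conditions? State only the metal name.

copper

zinc: f(T) = -0.071·(T−10) [T>10 °C] = -0.4828
  Pd branch = 0.0129·Pd^0.44·e^(0.046·RH+f) = 1.396 μm/a
  Cl⁻ term: 0.0175·22.0^0.57·exp(0.008·85+0.085·16.8) = 0.8389
  r_corr = 1.396 + 0.8389 = 2.235 μm/a
  mass loss = 2.235 μm/a × 7.14 g/cm³ = 15.96 g·m⁻²·a⁻¹
copper: temperature factor f = -0.080·(6.8) = -0.5440
  SO₂ term: 0.0053·17.4^0.26·exp(0.059·85-0.5440) = 0.974
  Cl⁻ term: 0.01025·22.0^0.27·exp(0.036·85+0.049·16.8) = 1.147
  r_corr = 0.974 + 1.147 = 2.121 μm/a
  mass loss = 2.121 μm/a × 8.96 g/cm³ = 19.01 g·m⁻²·a⁻¹
Ordering by g·m⁻²·a⁻¹: copper (19) > zinc (16)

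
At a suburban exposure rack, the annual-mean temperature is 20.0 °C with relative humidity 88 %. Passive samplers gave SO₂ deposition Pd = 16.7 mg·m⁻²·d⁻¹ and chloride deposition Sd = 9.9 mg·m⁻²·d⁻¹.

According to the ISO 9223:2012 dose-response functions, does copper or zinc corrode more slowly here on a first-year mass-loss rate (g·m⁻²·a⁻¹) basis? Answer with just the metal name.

copper: temperature factor f = -0.080·(10.0) = -0.8000
  SO₂ term: 0.0053·16.7^0.26·exp(0.059·88-0.8000) = 0.8904
  Cl⁻ term: 0.01025·9.9^0.27·exp(0.036·88+0.049·20.0) = 1.205
  sum: 0.8904 + 1.205 → r_corr = 2.095 μm/a
  mass loss = 2.095 μm/a × 8.96 g/cm³ = 18.78 g·m⁻²·a⁻¹
zinc: temperature factor f = -0.071·(10.0) = -0.7100
  Pd branch = 0.0129·Pd^0.44·e^(0.046·RH+f) = 1.254 μm/a
  Sd branch = 0.0175·Sd^0.57·e^(0.008·RH+0.085·T) = 0.7155 μm/a
  sum: 1.254 + 0.7155 → r_corr = 1.969 μm/a
  mass loss = 1.969 μm/a × 7.14 g/cm³ = 14.06 g·m⁻²·a⁻¹
Ordering by g·m⁻²·a⁻¹: copper (18.8) > zinc (14.1)

zinc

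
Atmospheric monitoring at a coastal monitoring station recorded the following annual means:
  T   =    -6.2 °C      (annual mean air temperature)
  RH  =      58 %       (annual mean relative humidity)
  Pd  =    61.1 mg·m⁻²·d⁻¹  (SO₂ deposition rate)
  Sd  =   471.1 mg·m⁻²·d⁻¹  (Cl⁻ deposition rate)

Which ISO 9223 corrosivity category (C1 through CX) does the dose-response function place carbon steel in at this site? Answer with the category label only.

carbon steel: f(T) = +0.150·(T−10) [T≤10 °C] = -2.4300
  sulphur-dioxide contribution → 4.219 μm/a
  chloride contribution → 24.52 μm/a
  total first-year rate 28.74 μm/a
28.7 μm/a falls in (25, 50] for carbon steel → category C3

C3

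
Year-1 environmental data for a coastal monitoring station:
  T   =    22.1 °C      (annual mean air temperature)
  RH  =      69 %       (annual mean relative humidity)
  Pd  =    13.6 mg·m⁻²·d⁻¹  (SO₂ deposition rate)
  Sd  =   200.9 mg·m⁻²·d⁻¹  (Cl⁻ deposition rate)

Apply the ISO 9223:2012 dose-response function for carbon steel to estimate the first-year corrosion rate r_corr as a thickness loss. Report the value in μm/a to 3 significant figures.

carbon steel: T>10 °C ⇒ hinge -0.054·(22.1−10) = -0.6534
  Pd branch = 1.77·Pd^0.52·e^(0.02·RH+f) = 14.22 μm/a
  Cl⁻ term: 0.102·200.9^0.62·exp(0.033·69+0.04·22.1) = 64.45
  sum: 14.22 + 64.45 → r_corr = 78.68 μm/a

r_corr = 78.7 μm/a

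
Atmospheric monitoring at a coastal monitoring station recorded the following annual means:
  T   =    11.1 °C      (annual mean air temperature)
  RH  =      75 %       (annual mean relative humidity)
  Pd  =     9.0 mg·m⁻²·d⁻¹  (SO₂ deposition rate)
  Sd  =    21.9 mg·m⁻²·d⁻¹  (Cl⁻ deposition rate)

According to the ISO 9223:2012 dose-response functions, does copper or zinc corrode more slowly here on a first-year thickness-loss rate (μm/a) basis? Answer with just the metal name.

copper: T>10 °C ⇒ hinge -0.080·(11.1−10) = -0.0880
  Pd branch = 0.0053·Pd^0.26·e^(0.059·RH+f) = 0.7177 μm/a
  Sd branch = 0.01025·Sd^0.27·e^(0.036·RH+0.049·T) = 0.6046 μm/a
  sum: 0.7177 + 0.6046 → r_corr = 1.322 μm/a
zinc: temperature factor f = -0.071·(1.1) = -0.0781
  SO₂ term: 0.0129·9.0^0.44·exp(0.046·75-0.0781) = 0.9882
  Cl⁻ term: 0.0175·21.9^0.57·exp(0.008·75+0.085·11.1) = 0.4758
  sum: 0.9882 + 0.4758 → r_corr = 1.464 μm/a
Ordering by μm/a: zinc (1.46) > copper (1.32)

copper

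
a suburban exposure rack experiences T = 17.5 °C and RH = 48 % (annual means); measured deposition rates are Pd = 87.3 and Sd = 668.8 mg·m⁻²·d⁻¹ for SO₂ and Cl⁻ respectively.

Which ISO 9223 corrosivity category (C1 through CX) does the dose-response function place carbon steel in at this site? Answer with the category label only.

carbon steel: f(T) = -0.054·(T−10) [T>10 °C] = -0.4050
  SO₂ term: 1.77·87.3^0.52·exp(0.02·48-0.4050) = 31.5
  Cl⁻ term: 0.102·668.8^0.62·exp(0.033·48+0.04·17.5) = 56.52
  r_corr = 31.5 + 56.52 = 88.02 μm/a
ISO 9223 Table 2 (carbon steel): 80 < 88 ≤ 200 μm/a ⇒ C5

C5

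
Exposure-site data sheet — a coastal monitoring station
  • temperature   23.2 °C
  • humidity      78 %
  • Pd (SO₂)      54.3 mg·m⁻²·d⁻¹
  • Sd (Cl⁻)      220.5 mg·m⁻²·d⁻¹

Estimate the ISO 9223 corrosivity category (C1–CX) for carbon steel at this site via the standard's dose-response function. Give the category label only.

carbon steel: T>10 °C ⇒ hinge -0.054·(23.2−10) = -0.7128
  SO₂ term: 1.77·54.3^0.52·exp(0.02·78-0.7128) = 32.96
  Cl⁻ term: 0.102·220.5^0.62·exp(0.033·78+0.04·23.2) = 96.03
  sum: 32.96 + 96.03 → r_corr = 129 μm/a
Category bounds: 80…200 μm/a bracket r_corr ⇒ C5

C5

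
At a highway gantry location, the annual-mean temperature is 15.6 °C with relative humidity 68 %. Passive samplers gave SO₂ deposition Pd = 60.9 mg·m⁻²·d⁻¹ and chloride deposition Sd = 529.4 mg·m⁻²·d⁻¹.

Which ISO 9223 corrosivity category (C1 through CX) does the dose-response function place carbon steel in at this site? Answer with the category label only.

carbon steel: temperature factor f = -0.054·(5.6) = -0.3024
  SO₂ term: 1.77·60.9^0.52·exp(0.02·68-0.3024) = 43.18
  Cl⁻ term: 0.102·529.4^0.62·exp(0.033·68+0.04·15.6) = 87.68
  sum: 43.18 + 87.68 → r_corr = 130.9 μm/a
Category bounds: 80…200 μm/a bracket r_corr ⇒ C5

C5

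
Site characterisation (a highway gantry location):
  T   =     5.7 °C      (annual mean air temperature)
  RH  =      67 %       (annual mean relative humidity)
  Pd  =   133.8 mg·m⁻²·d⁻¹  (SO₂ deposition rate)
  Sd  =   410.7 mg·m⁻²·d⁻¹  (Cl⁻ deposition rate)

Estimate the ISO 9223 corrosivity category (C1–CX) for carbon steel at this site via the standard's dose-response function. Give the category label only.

carbon steel: temperature factor f = +0.150·(-4.3) = -0.6450
  SO₂ term: 1.77·133.8^0.52·exp(0.02·67-0.6450) = 45.24
  Sd branch = 0.102·Sd^0.62·e^(0.033·RH+0.04·T) = 48.78 μm/a
  sum: 45.24 + 48.78 → r_corr = 94.02 μm/a
Category bounds: 80…200 μm/a bracket r_corr ⇒ C5

C5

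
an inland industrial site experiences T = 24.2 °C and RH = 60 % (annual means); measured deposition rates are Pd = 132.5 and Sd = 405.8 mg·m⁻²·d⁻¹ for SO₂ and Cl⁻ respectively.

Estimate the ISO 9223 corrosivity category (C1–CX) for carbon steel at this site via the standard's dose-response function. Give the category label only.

C5

carbon steel: f(T) = -0.054·(T−10) [T>10 °C] = -0.7668
  sulphur-dioxide contribution → 34.65 μm/a
  chloride contribution → 80.55 μm/a
  ⇒ r_corr(carbon steel) = 115.2 μm/a
115 μm/a falls in (80, 200] for carbon steel → category C5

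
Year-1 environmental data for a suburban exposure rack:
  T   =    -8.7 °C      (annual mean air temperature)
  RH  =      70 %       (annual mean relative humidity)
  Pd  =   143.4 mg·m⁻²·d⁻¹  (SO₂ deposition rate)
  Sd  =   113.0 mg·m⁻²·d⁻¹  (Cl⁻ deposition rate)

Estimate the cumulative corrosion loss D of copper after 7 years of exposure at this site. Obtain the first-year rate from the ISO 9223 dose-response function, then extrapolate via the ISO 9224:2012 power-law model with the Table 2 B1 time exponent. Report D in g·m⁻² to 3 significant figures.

D(7) = 13.5 g·m⁻²

copper: f(T) = +0.126·(T−10) [T≤10 °C] = -2.3562
  sulphur-dioxide contribution → 0.1136 μm/a
  chloride contribution → 0.2981 μm/a
  total first-year rate 0.4117 μm/a
Power-law: D(7) = r_corr · 7^0.667
  D(7) = 0.4117 × 7^0.667 = 0.4117 × 3.662 = 1.507 μm
  Mass loss = 1.507 μm × 8.96 g/cm³ = 13.51 g·m⁻²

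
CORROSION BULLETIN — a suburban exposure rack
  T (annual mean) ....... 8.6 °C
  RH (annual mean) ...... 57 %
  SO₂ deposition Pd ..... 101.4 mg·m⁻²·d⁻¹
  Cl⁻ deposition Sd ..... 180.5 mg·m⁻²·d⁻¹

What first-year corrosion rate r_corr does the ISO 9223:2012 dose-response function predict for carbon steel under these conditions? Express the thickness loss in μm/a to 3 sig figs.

r_corr = 73.2 μm/a

carbon steel: f(T) = +0.150·(T−10) [T≤10 °C] = -0.2100
  sulphur-dioxide contribution → 49.55 μm/a
  chloride contribution → 23.65 μm/a
  ⇒ r_corr(carbon steel) = 73.2 μm/a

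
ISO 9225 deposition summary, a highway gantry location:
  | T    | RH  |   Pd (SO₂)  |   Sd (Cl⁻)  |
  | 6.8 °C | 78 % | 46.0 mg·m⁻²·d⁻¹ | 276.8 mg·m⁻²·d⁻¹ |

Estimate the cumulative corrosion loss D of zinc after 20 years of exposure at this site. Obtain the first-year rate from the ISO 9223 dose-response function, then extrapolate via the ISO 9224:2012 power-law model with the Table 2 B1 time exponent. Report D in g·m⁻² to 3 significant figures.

D(20) = 299 g·m⁻²

zinc: T≤10 °C ⇒ hinge +0.038·(6.8−10) = -0.1216
  SO₂ term: 0.0129·46.0^0.44·exp(0.046·78-0.1216) = 2.227
  Sd branch = 0.0175·Sd^0.57·e^(0.008·RH+0.085·T) = 1.436 μm/a
  r_corr = 2.227 + 1.436 = 3.662 μm/a
Long-term exponent b (ISO 9224 Table 2, B1) = 0.813
  D(20) = 3.662 × 20^0.813 = 3.662 × 11.42 = 41.83 μm
  Mass loss = 41.83 μm × 7.14 g/cm³ = 298.7 g·m⁻²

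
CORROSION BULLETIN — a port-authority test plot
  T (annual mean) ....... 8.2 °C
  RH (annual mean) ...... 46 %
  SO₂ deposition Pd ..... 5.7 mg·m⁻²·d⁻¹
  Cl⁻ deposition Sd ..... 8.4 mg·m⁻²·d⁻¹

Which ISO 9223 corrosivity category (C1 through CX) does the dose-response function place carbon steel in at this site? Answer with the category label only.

C2

carbon steel: T≤10 °C ⇒ hinge +0.150·(8.2−10) = -0.2700
  SO₂ term: 1.77·5.7^0.52·exp(0.02·46-0.2700) = 8.381
  Sd branch = 0.102·Sd^0.62·e^(0.033·RH+0.04·T) = 2.417 μm/a
  sum: 8.381 + 2.417 → r_corr = 10.8 μm/a
Category bounds: 1.3…25 μm/a bracket r_corr ⇒ C2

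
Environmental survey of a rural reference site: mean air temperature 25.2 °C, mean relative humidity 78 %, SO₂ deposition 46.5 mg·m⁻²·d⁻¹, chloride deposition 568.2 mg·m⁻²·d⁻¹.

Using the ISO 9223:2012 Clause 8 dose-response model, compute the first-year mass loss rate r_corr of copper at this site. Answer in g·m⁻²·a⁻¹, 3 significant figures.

r_corr = 32.8 g·m⁻²·a⁻¹

copper: T>10 °C ⇒ hinge -0.080·(25.2−10) = -1.2160
  sulphur-dioxide contribution → 0.4249 μm/a
  chloride contribution → 3.237 μm/a
  ⇒ r_corr(copper) = 3.662 μm/a
Convert to mass loss: 3.662 μm/a × 8.96 g/cm³ = 32.82 g·m⁻²·a⁻¹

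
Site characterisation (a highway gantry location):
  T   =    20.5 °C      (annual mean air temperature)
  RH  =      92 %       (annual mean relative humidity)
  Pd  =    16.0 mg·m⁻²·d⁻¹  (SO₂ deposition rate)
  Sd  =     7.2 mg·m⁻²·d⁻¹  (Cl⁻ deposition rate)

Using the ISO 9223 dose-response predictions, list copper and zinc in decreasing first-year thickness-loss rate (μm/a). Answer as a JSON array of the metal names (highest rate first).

["copper", "zinc"]

copper: temperature factor f = -0.080·(10.5) = -0.8400
  sulphur-dioxide contribution → 1.071 μm/a
  chloride contribution → 1.309 μm/a
  total first-year rate 2.38 μm/a
zinc: f(T) = -0.071·(T−10) [T>10 °C] = -0.7455
  sulphur-dioxide contribution → 1.427 μm/a
  chloride contribution → 0.6429 μm/a
  ⇒ r_corr(zinc) = 2.07 μm/a
Ordering by μm/a: copper (2.38) > zinc (2.07)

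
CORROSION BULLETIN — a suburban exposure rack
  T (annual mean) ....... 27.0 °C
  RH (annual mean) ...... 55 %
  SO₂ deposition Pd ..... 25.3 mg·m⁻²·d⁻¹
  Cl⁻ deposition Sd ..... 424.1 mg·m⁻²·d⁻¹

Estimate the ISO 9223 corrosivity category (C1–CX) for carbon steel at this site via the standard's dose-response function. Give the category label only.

carbon steel: temperature factor f = -0.054·(17.0) = -0.9180
  SO₂ term: 1.77·25.3^0.52·exp(0.02·55-0.9180) = 11.39
  Cl⁻ term: 0.102·424.1^0.62·exp(0.033·55+0.04·27.0) = 78.51
  sum: 11.39 + 78.51 → r_corr = 89.9 μm/a
ISO 9223 Table 2 (carbon steel): 80 < 89.9 ≤ 200 μm/a ⇒ C5

C5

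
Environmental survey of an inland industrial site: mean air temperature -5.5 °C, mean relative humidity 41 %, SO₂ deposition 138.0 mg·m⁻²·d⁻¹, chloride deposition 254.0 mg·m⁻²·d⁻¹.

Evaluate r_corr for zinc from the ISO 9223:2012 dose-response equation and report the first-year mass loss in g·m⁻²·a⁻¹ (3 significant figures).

zinc: temperature factor f = +0.038·(-15.5) = -0.5890
  sulphur-dioxide contribution → 0.4125 μm/a
  chloride contribution → 0.3574 μm/a
  total first-year rate 0.7699 μm/a
Convert to mass loss: 0.7699 μm/a × 7.14 g/cm³ = 5.497 g·m⁻²·a⁻¹

r_corr = 5.50 g·m⁻²·a⁻¹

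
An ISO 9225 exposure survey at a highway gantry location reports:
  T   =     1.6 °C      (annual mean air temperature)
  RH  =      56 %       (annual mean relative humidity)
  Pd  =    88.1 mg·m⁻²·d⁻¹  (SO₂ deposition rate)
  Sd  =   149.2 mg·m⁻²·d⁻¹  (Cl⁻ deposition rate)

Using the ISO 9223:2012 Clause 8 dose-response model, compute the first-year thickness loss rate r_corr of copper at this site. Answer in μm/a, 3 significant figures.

r_corr = 0.482 μm/a

copper: T≤10 °C ⇒ hinge +0.126·(1.6−10) = -1.0584
  sulphur-dioxide contribution → 0.1604 μm/a
  chloride contribution → 0.3215 μm/a
  ⇒ r_corr(copper) = 0.4819 μm/a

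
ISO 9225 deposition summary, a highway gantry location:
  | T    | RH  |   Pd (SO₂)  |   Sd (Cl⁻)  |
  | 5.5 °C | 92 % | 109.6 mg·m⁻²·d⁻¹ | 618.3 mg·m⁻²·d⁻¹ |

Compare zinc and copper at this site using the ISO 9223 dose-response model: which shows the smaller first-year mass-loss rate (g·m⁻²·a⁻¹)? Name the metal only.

zinc: f(T) = +0.038·(T−10) [T≤10 °C] = -0.1710
  Pd branch = 0.0129·Pd^0.44·e^(0.046·RH+f) = 5.913 μm/a
  Cl⁻ term: 0.0175·618.3^0.57·exp(0.008·92+0.085·5.5) = 2.274
  sum: 5.913 + 2.274 → r_corr = 8.186 μm/a
  mass loss = 8.186 μm/a × 7.14 g/cm³ = 58.45 g·m⁻²·a⁻¹
copper: T≤10 °C ⇒ hinge +0.126·(5.5−10) = -0.5670
  SO₂ term: 0.0053·109.6^0.26·exp(0.059·92-0.5670) = 2.321
  Sd branch = 0.01025·Sd^0.27·e^(0.036·RH+0.049·T) = 2.088 μm/a
  sum: 2.321 + 2.088 → r_corr = 4.41 μm/a
  mass loss = 4.41 μm/a × 8.96 g/cm³ = 39.51 g·m⁻²·a⁻¹
Ordering by g·m⁻²·a⁻¹: zinc (58.4) > copper (39.5)

copper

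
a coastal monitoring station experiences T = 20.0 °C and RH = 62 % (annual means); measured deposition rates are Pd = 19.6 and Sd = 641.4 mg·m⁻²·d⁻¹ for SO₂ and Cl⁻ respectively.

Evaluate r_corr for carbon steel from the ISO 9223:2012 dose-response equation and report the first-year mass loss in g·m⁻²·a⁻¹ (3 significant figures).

carbon steel: temperature factor f = -0.054·(10.0) = -0.5400
  Pd branch = 1.77·Pd^0.52·e^(0.02·RH+f) = 16.75 μm/a
  Cl⁻ term: 0.102·641.4^0.62·exp(0.033·62+0.04·20.0) = 96.61
  sum: 16.75 + 96.61 → r_corr = 113.4 μm/a
Convert to mass loss: 113.4 μm/a × 7.85 g/cm³ = 889.9 g·m⁻²·a⁻¹

r_corr = 890 g·m⁻²·a⁻¹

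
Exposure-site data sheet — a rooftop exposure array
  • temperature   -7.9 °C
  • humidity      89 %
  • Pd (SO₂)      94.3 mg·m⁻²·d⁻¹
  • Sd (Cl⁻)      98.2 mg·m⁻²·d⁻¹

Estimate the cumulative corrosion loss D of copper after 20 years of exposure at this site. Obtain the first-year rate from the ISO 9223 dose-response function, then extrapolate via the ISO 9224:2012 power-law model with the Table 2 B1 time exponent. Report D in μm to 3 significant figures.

D(20) = 6.91 μm

copper: T≤10 °C ⇒ hinge +0.126·(-7.9−10) = -2.2554
  sulphur-dioxide contribution → 0.3456 μm/a
  chloride contribution → 0.5915 μm/a
  ⇒ r_corr(copper) = 0.9371 μm/a
Long-term exponent b (ISO 9224 Table 2, B1) = 0.667
  D(20) = 0.9371 × 20^0.667 = 0.9371 × 7.375 = 6.912 μm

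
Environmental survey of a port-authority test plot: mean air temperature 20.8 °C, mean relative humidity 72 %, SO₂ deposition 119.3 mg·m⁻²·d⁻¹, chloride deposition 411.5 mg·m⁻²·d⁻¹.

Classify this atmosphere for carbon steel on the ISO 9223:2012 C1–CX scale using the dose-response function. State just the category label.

C5

carbon steel: f(T) = -0.054·(T−10) [T>10 °C] = -0.5832
  sulphur-dioxide contribution → 50.11 μm/a
  chloride contribution → 105.4 μm/a
  ⇒ r_corr(carbon steel) = 155.5 μm/a
ISO 9223 Table 2 (carbon steel): 80 < 155 ≤ 200 μm/a ⇒ C5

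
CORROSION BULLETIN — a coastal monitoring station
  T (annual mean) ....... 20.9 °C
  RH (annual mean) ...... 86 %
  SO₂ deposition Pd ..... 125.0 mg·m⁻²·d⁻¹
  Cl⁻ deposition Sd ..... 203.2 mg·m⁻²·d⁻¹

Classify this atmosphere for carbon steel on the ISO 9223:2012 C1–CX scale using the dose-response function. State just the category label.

C5

carbon steel: temperature factor f = -0.054·(10.9) = -0.5886
  Pd branch = 1.77·Pd^0.52·e^(0.02·RH+f) = 67.57 μm/a
  Cl⁻ term: 0.102·203.2^0.62·exp(0.033·86+0.04·20.9) = 108.4
  r_corr = 67.57 + 108.4 = 176 μm/a
Category bounds: 80…200 μm/a bracket r_corr ⇒ C5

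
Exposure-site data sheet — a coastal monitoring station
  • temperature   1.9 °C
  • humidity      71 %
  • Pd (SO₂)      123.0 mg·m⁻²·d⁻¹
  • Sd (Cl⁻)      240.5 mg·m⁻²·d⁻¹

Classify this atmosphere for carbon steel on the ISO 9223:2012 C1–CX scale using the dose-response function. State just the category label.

carbon steel: T≤10 °C ⇒ hinge +0.150·(1.9−10) = -1.2150
  sulphur-dioxide contribution → 26.53 μm/a
  chloride contribution → 34.31 μm/a
  total first-year rate 60.84 μm/a
ISO 9223 Table 2 (carbon steel): 50 < 60.8 ≤ 80 μm/a ⇒ C4

C4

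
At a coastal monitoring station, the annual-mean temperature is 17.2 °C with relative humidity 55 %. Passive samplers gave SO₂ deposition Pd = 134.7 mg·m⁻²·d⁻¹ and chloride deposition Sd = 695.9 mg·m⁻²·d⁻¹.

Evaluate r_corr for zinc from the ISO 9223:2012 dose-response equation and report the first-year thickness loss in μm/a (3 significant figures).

zinc: temperature factor f = -0.071·(7.2) = -0.5112
  SO₂ term: 0.0129·134.7^0.44·exp(0.046·55-0.5112) = 0.84
  Sd branch = 0.0175·Sd^0.57·e^(0.008·RH+0.085·T) = 4.89 μm/a
  sum: 0.84 + 4.89 → r_corr = 5.73 μm/a

r_corr = 5.73 μm/a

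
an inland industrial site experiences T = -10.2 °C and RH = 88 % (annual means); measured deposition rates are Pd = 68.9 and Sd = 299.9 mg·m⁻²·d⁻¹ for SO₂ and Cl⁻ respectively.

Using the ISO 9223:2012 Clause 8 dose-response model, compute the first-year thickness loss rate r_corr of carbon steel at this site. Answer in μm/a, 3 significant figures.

r_corr = 47.0 μm/a

carbon steel: f(T) = +0.150·(T−10) [T≤10 °C] = -3.0300
  sulphur-dioxide contribution → 4.49 μm/a
  chloride contribution → 42.49 μm/a
  ⇒ r_corr(carbon steel) = 46.98 μm/a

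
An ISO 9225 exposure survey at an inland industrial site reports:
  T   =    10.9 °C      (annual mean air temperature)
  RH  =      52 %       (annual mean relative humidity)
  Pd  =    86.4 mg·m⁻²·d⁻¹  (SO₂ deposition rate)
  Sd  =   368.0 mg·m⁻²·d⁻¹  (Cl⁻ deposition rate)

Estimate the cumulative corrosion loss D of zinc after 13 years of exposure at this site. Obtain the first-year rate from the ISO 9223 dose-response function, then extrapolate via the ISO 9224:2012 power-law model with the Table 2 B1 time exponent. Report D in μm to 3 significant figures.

zinc: T>10 °C ⇒ hinge -0.071·(10.9−10) = -0.0639
  Pd branch = 0.0129·Pd^0.44·e^(0.046·RH+f) = 0.9413 μm/a
  Cl⁻ term: 0.0175·368.0^0.57·exp(0.008·52+0.085·10.9) = 1.944
  sum: 0.9413 + 1.944 → r_corr = 2.885 μm/a
Long-term exponent b (ISO 9224 Table 2, B1) = 0.813
  D(13) = 2.885 × 13^0.813 = 2.885 × 8.047 = 23.22 μm

D(13) = 23.2 μm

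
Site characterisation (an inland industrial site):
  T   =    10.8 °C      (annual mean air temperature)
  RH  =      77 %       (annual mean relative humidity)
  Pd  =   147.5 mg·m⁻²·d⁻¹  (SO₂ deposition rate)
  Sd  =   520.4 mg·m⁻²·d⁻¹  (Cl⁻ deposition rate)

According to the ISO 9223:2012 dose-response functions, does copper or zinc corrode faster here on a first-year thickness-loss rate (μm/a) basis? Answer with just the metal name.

zinc

copper: temperature factor f = -0.080·(0.8) = -0.0640
  sulphur-dioxide contribution → 1.711 μm/a
  chloride contribution → 1.506 μm/a
  ⇒ r_corr(copper) = 3.217 μm/a
zinc: T>10 °C ⇒ hinge -0.071·(10.8−10) = -0.0568
  sulphur-dioxide contribution → 3.788 μm/a
  chloride contribution → 2.868 μm/a
  ⇒ r_corr(zinc) = 6.656 μm/a
Ordering by μm/a: zinc (6.66) > copper (3.22)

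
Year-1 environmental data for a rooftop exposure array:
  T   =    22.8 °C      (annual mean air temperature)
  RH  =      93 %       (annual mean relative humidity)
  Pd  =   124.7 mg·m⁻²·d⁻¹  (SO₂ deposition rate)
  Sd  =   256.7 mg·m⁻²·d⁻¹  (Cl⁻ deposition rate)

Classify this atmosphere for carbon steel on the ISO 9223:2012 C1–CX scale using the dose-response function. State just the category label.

carbon steel: temperature factor f = -0.054·(12.8) = -0.6912
  SO₂ term: 1.77·124.7^0.52·exp(0.02·93-0.6912) = 70.05
  Sd branch = 0.102·Sd^0.62·e^(0.033·RH+0.04·T) = 170.4 μm/a
  r_corr = 70.05 + 170.4 = 240.4 μm/a
Category bounds: 200…700 μm/a bracket r_corr ⇒ CX

CX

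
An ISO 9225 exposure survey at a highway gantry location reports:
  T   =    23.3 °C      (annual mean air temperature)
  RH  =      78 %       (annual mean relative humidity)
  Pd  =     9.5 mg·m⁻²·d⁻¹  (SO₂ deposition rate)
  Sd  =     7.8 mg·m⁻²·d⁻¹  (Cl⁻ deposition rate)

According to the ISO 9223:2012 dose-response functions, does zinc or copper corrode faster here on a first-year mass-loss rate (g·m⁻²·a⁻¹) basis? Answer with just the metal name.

copper

zinc: T>10 °C ⇒ hinge -0.071·(23.3−10) = -0.9443
  sulphur-dioxide contribution → 0.4886 μm/a
  chloride contribution → 0.7632 μm/a
  total first-year rate 1.252 μm/a
  mass loss = 1.252 μm/a × 7.14 g/cm³ = 8.938 g·m⁻²·a⁻¹
copper: f(T) = -0.080·(T−10) [T>10 °C] = -1.0640
  sulphur-dioxide contribution → 0.3274 μm/a
  chloride contribution → 0.9267 μm/a
  total first-year rate 1.254 μm/a
  mass loss = 1.254 μm/a × 8.96 g/cm³ = 11.24 g·m⁻²·a⁻¹
Ordering by g·m⁻²·a⁻¹: copper (11.2) > zinc (8.94)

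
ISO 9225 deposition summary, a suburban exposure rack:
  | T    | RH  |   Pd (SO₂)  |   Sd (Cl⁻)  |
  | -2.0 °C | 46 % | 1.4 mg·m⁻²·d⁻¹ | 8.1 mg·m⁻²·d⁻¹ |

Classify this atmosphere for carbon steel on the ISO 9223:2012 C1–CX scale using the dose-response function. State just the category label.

carbon steel: temperature factor f = +0.150·(-12.0) = -1.8000
  SO₂ term: 1.77·1.4^0.52·exp(0.02·46-1.8000) = 0.8745
  Sd branch = 0.102·Sd^0.62·e^(0.033·RH+0.04·T) = 1.572 μm/a
  sum: 0.8745 + 1.572 → r_corr = 2.446 μm/a
Category bounds: 1.3…25 μm/a bracket r_corr ⇒ C2

C2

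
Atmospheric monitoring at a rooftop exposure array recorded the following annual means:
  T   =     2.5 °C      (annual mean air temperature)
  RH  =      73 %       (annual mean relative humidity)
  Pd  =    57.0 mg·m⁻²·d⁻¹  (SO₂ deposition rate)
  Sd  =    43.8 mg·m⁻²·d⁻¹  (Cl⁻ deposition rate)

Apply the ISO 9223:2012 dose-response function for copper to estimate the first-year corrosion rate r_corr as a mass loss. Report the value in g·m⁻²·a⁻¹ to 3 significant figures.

r_corr = 7.91 g·m⁻²·a⁻¹

copper: temperature factor f = +0.126·(-7.5) = -0.9450
  SO₂ term: 0.0053·57.0^0.26·exp(0.059·73-0.9450) = 0.4374
  Sd branch = 0.01025·Sd^0.27·e^(0.036·RH+0.049·T) = 0.4451 μm/a
  sum: 0.4374 + 0.4451 → r_corr = 0.8825 μm/a
Convert to mass loss: 0.8825 μm/a × 8.96 g/cm³ = 7.907 g·m⁻²·a⁻¹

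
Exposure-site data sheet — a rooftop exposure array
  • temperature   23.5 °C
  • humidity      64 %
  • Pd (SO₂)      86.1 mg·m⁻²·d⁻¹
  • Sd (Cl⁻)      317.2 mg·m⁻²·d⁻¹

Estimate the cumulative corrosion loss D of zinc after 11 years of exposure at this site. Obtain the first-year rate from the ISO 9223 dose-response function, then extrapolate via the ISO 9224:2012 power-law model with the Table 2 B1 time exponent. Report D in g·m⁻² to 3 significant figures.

zinc: T>10 °C ⇒ hinge -0.071·(23.5−10) = -0.9585
  Pd branch = 0.0129·Pd^0.44·e^(0.046·RH+f) = 0.6672 μm/a
  Cl⁻ term: 0.0175·317.2^0.57·exp(0.008·64+0.085·23.5) = 5.737
  sum: 0.6672 + 5.737 → r_corr = 6.404 μm/a
ISO 9224: D(t) = r_corr · t^b with b = 0.813 (zinc, B1)
  D(11) = 6.404 × 11^0.813 = 6.404 × 7.025 = 44.99 μm
  Mass loss = 44.99 μm × 7.14 g/cm³ = 321.2 g·m⁻²

D(11) = 321 g·m⁻²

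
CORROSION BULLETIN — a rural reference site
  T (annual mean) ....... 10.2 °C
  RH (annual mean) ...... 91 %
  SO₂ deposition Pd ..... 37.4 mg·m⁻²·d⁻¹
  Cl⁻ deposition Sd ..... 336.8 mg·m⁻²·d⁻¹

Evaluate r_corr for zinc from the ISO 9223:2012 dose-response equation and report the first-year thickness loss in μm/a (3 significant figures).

zinc: f(T) = -0.071·(T−10) [T>10 °C] = -0.0142
  sulphur-dioxide contribution → 4.116 μm/a
  chloride contribution → 2.379 μm/a
  total first-year rate 6.494 μm/a

r_corr = 6.49 μm/a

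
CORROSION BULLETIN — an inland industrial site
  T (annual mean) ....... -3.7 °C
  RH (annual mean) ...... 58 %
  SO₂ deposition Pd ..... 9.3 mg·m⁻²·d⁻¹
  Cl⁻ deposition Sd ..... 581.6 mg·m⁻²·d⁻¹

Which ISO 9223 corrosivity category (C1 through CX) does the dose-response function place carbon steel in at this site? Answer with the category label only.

carbon steel: f(T) = +0.150·(T−10) [T≤10 °C] = -2.0550
  SO₂ term: 1.77·9.3^0.52·exp(0.02·58-2.0550) = 2.306
  Cl⁻ term: 0.102·581.6^0.62·exp(0.033·58+0.04·-3.7) = 30.88
  sum: 2.306 + 30.88 → r_corr = 33.18 μm/a
33.2 μm/a falls in (25, 50] for carbon steel → category C3

C3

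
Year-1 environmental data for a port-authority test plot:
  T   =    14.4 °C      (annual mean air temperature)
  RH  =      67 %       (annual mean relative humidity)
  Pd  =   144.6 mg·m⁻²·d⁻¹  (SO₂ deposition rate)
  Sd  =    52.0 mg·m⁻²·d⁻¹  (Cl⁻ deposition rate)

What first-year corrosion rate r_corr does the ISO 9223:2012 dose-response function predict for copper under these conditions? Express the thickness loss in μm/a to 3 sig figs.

r_corr = 1.38 μm/a

copper: T>10 °C ⇒ hinge -0.080·(14.4−10) = -0.3520
  SO₂ term: 0.0053·144.6^0.26·exp(0.059·67-0.3520) = 0.7076
  Sd branch = 0.01025·Sd^0.27·e^(0.036·RH+0.049·T) = 0.673 μm/a
  sum: 0.7076 + 0.673 → r_corr = 1.381 μm/a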